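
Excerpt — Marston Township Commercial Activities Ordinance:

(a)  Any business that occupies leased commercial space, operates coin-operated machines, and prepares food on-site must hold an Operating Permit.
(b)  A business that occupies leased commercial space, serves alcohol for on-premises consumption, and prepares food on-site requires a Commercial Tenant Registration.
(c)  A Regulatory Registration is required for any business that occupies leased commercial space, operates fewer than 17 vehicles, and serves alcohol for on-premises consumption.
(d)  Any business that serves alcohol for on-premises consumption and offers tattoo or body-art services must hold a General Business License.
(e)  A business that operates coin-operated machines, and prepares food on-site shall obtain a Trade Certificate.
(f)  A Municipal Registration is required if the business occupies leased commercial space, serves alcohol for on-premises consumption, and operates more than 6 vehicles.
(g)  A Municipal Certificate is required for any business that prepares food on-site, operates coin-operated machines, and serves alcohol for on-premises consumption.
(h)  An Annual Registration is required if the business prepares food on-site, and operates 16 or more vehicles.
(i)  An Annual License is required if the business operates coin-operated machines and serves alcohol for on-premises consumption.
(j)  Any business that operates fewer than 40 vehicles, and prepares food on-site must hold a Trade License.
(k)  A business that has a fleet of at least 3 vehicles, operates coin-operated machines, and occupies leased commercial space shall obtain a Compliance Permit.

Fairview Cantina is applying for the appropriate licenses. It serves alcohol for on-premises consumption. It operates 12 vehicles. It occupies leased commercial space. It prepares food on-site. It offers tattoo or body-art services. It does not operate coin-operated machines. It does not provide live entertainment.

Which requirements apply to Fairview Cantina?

Commercial Tenant Registration, General Business License, Municipal Registration, Regulatory Registration, Trade License

(a) occupies leased commercial space; does not operate coin-operated machines; prepares food on-site → Operating Permit not required.
(b) occupies leased commercial space; serves alcohol for on-premises consumption; prepares food on-site → Commercial Tenant Registration required.
(c) occupies leased commercial space; vehicles 12 < 17; serves alcohol for on-premises consumption → Regulatory Registration required.
(d) serves alcohol for on-premises consumption; offers tattoo or body-art services → General Business License required.
(e) does not operate coin-operated machines; prepares food on-site → Trade Certificate not required.
(f) occupies leased commercial space; serves alcohol for on-premises consumption; vehicles 12 > 6 → Municipal Registration required.
(g) prepares food on-site; does not operate coin-operated machines; serves alcohol for on-premises consumption → Municipal Certificate not required.
(h) prepares food on-site; vehicles 12 < 16 → Annual Registration not required.
(i) does not operate coin-operated machines; serves alcohol for on-premises consumption → Annual License not required.
(j) vehicles 12 < 40; prepares food on-site → Trade License required.
(k) vehicles 12 ≥ 3; does not operate coin-operated machines; occupies leased commercial space → Compliance Permit not required.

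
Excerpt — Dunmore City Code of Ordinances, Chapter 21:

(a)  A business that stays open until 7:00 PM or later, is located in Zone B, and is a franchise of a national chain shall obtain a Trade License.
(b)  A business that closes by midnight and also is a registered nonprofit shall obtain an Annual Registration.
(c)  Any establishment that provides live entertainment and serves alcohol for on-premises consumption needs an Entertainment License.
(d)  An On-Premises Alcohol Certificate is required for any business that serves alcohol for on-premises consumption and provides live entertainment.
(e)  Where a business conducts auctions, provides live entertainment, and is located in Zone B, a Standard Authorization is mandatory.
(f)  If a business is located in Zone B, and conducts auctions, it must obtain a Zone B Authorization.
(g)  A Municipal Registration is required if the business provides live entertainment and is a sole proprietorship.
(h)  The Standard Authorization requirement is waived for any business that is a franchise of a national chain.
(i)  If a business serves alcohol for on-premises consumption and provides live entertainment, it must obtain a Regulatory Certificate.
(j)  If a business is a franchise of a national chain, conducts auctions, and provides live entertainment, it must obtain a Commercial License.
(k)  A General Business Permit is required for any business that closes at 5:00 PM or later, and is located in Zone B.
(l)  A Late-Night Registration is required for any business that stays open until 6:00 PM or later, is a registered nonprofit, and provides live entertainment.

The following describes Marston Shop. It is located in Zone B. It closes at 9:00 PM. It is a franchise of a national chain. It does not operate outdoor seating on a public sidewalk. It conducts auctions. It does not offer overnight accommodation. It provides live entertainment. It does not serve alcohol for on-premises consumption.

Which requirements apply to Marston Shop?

(a) closes 9:00 PM, after 7:00 PM; is located in Zone B; is a franchise of a national chain → Trade License required.
(b) closes 9:00 PM, at/before midnight; is a franchise of a national chain (not: is a registered nonprofit) → Annual Registration not required.
(c) provides live entertainment; does not serve alcohol for on-premises consumption → Entertainment License not required.
(d) does not serve alcohol for on-premises consumption; provides live entertainment → On-Premises Alcohol Certificate not required.
(e) conducts auctions; provides live entertainment; is located in Zone B → Standard Authorization required.
(f) is located in Zone B; conducts auctions → Zone B Authorization required.
(g) provides live entertainment; is a franchise of a national chain (not: is a sole proprietorship) → Municipal Registration not required.
(h) is a franchise of a national chain → exempt from Standard Authorization.
(i) does not serve alcohol for on-premises consumption; provides live entertainment → Regulatory Certificate not required.
(j) is a franchise of a national chain; conducts auctions; provides live entertainment → Commercial License required.
(k) closes 9:00 PM, after 5:00 PM; is located in Zone B → General Business Permit required.
(l) closes 9:00 PM, after 6:00 PM; is a franchise of a national chain (not: is a registered nonprofit); provides live entertainment → Late-Night Registration not required.

Commercial License, General Business Permit, Trade License, Zone B Authorization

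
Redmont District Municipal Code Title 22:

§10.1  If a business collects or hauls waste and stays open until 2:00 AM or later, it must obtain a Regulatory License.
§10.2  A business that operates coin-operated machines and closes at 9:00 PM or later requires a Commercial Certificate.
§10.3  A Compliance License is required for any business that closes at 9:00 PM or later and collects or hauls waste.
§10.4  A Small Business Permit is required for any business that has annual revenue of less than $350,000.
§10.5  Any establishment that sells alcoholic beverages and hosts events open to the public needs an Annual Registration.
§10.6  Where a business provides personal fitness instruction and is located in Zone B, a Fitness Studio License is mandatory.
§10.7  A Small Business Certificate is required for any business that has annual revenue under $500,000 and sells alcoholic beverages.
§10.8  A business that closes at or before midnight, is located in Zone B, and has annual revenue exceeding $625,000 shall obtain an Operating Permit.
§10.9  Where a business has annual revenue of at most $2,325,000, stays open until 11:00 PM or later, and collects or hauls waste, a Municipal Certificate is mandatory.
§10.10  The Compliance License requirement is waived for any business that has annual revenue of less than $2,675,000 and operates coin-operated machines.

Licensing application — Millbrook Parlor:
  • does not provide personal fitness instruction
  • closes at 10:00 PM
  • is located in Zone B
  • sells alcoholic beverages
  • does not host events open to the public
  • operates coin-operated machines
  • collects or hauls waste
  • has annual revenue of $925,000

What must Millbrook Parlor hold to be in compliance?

Commercial Certificate, Operating Permit

§10.1 collects or hauls waste; closes 10:00 PM, at/before 2:00 AM → Regulatory License not required.
§10.2 operates coin-operated machines; closes 10:00 PM, after 9:00 PM → Commercial Certificate required.
§10.3 closes 10:00 PM, after 9:00 PM; collects or hauls waste → Compliance License required.
§10.4 revenue $925,000 ≥ $350,000 → Small Business Permit not required.
§10.5 sells alcoholic beverages; does not host events open to the public → Annual Registration not required.
§10.6 does not provide personal fitness instruction; is located in Zone B → Fitness Studio License not required.
§10.7 revenue $925,000 ≥ $500,000; sells alcoholic beverages → Small Business Certificate not required.
§10.8 closes 10:00 PM, at/before midnight; is located in Zone B; revenue $925,000 > $625,000 → Operating Permit required.
§10.9 revenue $925,000 ≤ $2,325,000; closes 10:00 PM, at/before 11:00 PM; collects or hauls waste → Municipal Certificate not required.
§10.10 revenue $925,000 < $2,675,000; operates coin-operated machines → exempt from Compliance License.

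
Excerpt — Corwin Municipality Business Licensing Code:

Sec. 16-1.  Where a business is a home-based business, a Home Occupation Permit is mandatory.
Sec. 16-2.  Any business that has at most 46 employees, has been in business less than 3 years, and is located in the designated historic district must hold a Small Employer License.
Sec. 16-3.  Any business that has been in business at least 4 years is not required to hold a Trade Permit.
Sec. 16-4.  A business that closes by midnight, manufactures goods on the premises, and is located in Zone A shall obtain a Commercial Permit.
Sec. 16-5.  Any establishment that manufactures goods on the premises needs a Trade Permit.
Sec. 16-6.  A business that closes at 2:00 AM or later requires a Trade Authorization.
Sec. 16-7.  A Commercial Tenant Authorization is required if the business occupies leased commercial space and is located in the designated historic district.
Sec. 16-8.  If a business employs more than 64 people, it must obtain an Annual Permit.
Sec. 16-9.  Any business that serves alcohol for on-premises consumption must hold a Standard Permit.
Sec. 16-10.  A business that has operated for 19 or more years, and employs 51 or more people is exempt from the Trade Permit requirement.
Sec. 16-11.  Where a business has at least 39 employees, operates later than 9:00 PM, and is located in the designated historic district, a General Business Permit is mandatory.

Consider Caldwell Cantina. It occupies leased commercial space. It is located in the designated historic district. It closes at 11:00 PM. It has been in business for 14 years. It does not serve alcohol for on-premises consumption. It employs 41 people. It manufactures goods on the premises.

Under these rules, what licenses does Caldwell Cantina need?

Commercial Tenant Authorization, General Business Permit

Sec. 16-1. occupies leased commercial space (not: is a home-based business) → Home Occupation Permit not required.
Sec. 16-2. employees 41 ≤ 46; years in business 14 ≥ 3; is located in the designated historic district → Small Employer License not required.
Sec. 16-3. years in business 14 ≥ 4 → exempt from Trade Permit.
Sec. 16-4. closes 11:00 PM, at/before midnight; manufactures goods on the premises; is located in the designated historic district (not: is located in Zone A) → Commercial Permit not required.
Sec. 16-5. manufactures goods on the premises → Trade Permit required.
Sec. 16-6. closes 11:00 PM, at/before 2:00 AM → Trade Authorization not required.
Sec. 16-7. occupies leased commercial space; is located in the designated historic district → Commercial Tenant Authorization required.
Sec. 16-8. employees 41 ≤ 64 → Annual Permit not required.
Sec. 16-9. does not serve alcohol for on-premises consumption → Standard Permit not required.
Sec. 16-10. years in business 14 < 19; employees 41 < 51 → Trade Permit exemption does not apply.
Sec. 16-11. employees 41 ≥ 39; closes 11:00 PM, after 9:00 PM; is located in the designated historic district → General Business Permit required.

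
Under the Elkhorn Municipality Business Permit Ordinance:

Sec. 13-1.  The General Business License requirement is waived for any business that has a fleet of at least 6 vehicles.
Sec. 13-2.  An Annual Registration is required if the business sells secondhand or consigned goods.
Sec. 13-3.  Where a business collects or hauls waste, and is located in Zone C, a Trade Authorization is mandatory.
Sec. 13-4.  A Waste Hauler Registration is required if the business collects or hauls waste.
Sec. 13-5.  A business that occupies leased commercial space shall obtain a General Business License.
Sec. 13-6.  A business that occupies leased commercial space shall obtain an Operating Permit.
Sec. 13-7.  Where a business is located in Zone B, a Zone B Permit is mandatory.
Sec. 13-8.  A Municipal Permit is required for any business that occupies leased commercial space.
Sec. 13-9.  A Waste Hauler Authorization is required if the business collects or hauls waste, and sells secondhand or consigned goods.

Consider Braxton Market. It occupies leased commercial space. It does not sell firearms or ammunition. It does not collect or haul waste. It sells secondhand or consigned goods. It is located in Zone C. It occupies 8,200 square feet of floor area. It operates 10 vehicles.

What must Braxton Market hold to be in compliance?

Sec. 13-1. vehicles 10 ≥ 6 → exempt from General Business License.
Sec. 13-2. sells secondhand or consigned goods → Annual Registration required.
Sec. 13-3. does not collect or haul waste; is located in Zone C → Trade Authorization not required.
Sec. 13-4. does not collect or haul waste → Waste Hauler Registration not required.
Sec. 13-5. occupies leased commercial space → General Business License required.
Sec. 13-6. occupies leased commercial space → Operating Permit required.
Sec. 13-7. is located in Zone C (not: is located in Zone B) → Zone B Permit not required.
Sec. 13-8. occupies leased commercial space → Municipal Permit required.
Sec. 13-9. does not collect or haul waste; sells secondhand or consigned goods → Waste Hauler Authorization not required.

Annual Registration, Municipal Permit, Operating Permit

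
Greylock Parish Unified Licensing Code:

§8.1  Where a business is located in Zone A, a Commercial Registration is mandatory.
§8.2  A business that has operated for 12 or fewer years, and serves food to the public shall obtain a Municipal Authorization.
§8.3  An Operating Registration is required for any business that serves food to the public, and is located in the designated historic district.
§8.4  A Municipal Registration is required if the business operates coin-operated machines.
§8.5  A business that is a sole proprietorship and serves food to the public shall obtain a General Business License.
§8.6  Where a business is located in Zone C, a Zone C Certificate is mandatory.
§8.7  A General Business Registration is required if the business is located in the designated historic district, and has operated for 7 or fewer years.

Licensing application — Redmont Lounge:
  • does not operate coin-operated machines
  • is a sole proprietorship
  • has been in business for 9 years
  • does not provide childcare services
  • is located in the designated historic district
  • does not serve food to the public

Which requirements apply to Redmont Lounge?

§8.1 is located in the designated historic district (not: is located in Zone A) → Commercial Registration not required.
§8.2 years in business 9 ≤ 12; does not serve food to the public → Municipal Authorization not required.
§8.3 does not serve food to the public; is located in the designated historic district → Operating Registration not required.
§8.4 does not operate coin-operated machines → Municipal Registration not required.
§8.5 is a sole proprietorship; does not serve food to the public → General Business License not required.
§8.6 is located in the designated historic district (not: is located in Zone C) → Zone C Certificate not required.
§8.7 is located in the designated historic district; years in business 9 > 7 → General Business Registration not required.

None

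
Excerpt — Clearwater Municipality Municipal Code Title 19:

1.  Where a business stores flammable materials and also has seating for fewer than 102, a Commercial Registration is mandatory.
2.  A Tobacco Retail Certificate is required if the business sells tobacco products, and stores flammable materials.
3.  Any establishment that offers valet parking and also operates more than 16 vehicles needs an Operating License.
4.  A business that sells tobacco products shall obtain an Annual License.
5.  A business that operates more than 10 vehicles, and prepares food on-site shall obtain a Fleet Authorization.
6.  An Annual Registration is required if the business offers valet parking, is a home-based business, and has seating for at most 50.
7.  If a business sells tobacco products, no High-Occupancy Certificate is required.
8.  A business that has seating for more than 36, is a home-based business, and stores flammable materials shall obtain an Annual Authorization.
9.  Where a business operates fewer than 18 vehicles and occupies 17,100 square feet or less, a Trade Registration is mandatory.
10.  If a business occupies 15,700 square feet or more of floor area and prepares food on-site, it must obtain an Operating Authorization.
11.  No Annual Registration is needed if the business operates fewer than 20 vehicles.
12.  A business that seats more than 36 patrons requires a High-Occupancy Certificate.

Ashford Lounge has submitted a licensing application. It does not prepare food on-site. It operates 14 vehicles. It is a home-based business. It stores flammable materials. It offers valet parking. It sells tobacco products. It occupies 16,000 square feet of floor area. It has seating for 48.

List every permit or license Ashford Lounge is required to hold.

1. stores flammable materials; seating 48 < 102 → Commercial Registration required.
2. sells tobacco products; stores flammable materials → Tobacco Retail Certificate required.
3. offers valet parking; vehicles 14 ≤ 16 → Operating License not required.
4. sells tobacco products → Annual License required.
5. vehicles 14 > 10; does not prepare food on-site → Fleet Authorization not required.
6. offers valet parking; is a home-based business; seating 48 ≤ 50 → Annual Registration required.
7. sells tobacco products → exempt from High-Occupancy Certificate.
8. seating 48 > 36; is a home-based business; stores flammable materials → Annual Authorization required.
9. vehicles 14 < 18; floor area 16,000 square feet ≤ 17,100 square feet → Trade Registration required.
10. floor area 16,000 square feet ≥ 15,700 square feet; does not prepare food on-site → Operating Authorization not required.
11. vehicles 14 < 20 → exempt from Annual Registration.
12. seating 48 > 36 → High-Occupancy Certificate required.

Annual Authorization, Annual License, Commercial Registration, Tobacco Retail Certificate, Trade Registration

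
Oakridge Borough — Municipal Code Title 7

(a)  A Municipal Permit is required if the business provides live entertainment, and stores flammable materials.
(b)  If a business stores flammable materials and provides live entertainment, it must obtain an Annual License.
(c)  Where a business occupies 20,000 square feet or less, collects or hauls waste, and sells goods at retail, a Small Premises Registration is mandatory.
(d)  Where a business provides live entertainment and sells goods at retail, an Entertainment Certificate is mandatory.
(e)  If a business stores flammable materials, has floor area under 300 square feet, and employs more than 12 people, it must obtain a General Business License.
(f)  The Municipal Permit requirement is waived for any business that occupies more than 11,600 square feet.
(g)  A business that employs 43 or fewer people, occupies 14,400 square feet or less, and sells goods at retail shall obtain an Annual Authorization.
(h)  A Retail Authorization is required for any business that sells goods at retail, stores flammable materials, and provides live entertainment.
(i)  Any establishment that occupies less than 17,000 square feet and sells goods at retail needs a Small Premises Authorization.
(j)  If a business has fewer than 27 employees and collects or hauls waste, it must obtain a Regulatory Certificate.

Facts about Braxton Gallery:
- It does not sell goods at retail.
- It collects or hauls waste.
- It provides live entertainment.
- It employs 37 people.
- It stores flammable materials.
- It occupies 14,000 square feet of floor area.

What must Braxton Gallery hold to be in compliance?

(a) provides live entertainment; stores flammable materials → Municipal Permit required.
(b) stores flammable materials; provides live entertainment → Annual License required.
(c) floor area 14,000 square feet ≤ 20,000 square feet; collects or hauls waste; does not sell goods at retail → Small Premises Registration not required.
(d) provides live entertainment; does not sell goods at retail → Entertainment Certificate not required.
(e) stores flammable materials; floor area 14,000 square feet ≥ 300 square feet; employees 37 > 12 → General Business License not required.
(f) floor area 14,000 square feet > 11,600 square feet → exempt from Municipal Permit.
(g) employees 37 ≤ 43; floor area 14,000 square feet ≤ 14,400 square feet; does not sell goods at retail → Annual Authorization not required.
(h) does not sell goods at retail; stores flammable materials; provides live entertainment → Retail Authorization not required.
(i) floor area 14,000 square feet < 17,000 square feet; does not sell goods at retail → Small Premises Authorization not required.
(j) employees 37 ≥ 27; collects or hauls waste → Regulatory Certificate not required.

Annual License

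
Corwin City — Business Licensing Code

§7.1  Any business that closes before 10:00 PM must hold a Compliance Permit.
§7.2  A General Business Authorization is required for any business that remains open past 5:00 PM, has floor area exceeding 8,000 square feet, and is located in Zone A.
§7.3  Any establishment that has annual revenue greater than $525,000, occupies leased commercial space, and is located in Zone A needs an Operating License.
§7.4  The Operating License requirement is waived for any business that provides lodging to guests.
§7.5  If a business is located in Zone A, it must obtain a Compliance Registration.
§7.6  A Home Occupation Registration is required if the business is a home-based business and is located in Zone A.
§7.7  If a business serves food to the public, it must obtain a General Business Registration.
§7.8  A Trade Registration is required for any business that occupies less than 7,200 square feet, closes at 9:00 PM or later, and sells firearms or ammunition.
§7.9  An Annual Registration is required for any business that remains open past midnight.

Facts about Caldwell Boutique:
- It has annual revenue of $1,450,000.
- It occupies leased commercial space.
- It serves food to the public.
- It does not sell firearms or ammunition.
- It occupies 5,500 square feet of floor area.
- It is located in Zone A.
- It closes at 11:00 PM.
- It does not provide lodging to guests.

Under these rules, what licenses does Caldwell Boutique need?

§7.1 closes 11:00 PM, after 10:00 PM → Compliance Permit not required.
§7.2 closes 11:00 PM, after 5:00 PM; floor area 5,500 square feet ≤ 8,000 square feet; is located in Zone A → General Business Authorization not required.
§7.3 revenue $1,450,000 > $525,000; occupies leased commercial space; is located in Zone A → Operating License required.
§7.4 does not provide lodging to guests → Operating License exemption does not apply.
§7.5 is located in Zone A → Compliance Registration required.
§7.6 occupies leased commercial space (not: is a home-based business); is located in Zone A → Home Occupation Registration not required.
§7.7 serves food to the public → General Business Registration required.
§7.8 floor area 5,500 square feet < 7,200 square feet; closes 11:00 PM, after 9:00 PM; does not sell firearms or ammunition → Trade Registration not required.
§7.9 closes 11:00 PM, at/before midnight → Annual Registration not required.

Compliance Registration, General Business Registration, Operating License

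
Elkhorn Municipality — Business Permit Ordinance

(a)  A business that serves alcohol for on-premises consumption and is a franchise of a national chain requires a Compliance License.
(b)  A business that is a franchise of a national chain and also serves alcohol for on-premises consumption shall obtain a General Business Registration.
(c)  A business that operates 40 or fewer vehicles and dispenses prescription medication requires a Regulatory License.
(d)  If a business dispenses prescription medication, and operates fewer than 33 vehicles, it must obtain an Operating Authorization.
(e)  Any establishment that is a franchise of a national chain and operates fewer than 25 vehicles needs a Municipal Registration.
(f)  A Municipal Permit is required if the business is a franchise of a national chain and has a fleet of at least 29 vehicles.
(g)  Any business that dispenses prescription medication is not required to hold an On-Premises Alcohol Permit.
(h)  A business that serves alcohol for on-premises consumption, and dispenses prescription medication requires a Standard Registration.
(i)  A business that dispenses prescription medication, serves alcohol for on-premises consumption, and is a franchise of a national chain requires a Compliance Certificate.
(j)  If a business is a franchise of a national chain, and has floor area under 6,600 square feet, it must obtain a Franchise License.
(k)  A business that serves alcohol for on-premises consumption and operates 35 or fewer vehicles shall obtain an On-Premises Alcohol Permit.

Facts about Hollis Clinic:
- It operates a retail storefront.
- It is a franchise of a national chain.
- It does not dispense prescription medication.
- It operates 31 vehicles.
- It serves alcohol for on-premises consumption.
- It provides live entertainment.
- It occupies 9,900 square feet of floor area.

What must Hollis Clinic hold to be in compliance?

Compliance License, General Business Registration, Municipal Permit, On-Premises Alcohol Permit

(a) serves alcohol for on-premises consumption; is a franchise of a national chain → Compliance License required.
(b) is a franchise of a national chain; serves alcohol for on-premises consumption → General Business Registration required.
(c) vehicles 31 ≤ 40; does not dispense prescription medication → Regulatory License not required.
(d) does not dispense prescription medication; vehicles 31 < 33 → Operating Authorization not required.
(e) is a franchise of a national chain; vehicles 31 ≥ 25 → Municipal Registration not required.
(f) is a franchise of a national chain; vehicles 31 ≥ 29 → Municipal Permit required.
(g) does not dispense prescription medication → On-Premises Alcohol Permit exemption does not apply.
(h) serves alcohol for on-premises consumption; does not dispense prescription medication → Standard Registration not required.
(i) does not dispense prescription medication; serves alcohol for on-premises consumption; is a franchise of a national chain → Compliance Certificate not required.
(j) is a franchise of a national chain; floor area 9,900 square feet ≥ 6,600 square feet → Franchise License not required.
(k) serves alcohol for on-premises consumption; vehicles 31 ≤ 35 → On-Premises Alcohol Permit required.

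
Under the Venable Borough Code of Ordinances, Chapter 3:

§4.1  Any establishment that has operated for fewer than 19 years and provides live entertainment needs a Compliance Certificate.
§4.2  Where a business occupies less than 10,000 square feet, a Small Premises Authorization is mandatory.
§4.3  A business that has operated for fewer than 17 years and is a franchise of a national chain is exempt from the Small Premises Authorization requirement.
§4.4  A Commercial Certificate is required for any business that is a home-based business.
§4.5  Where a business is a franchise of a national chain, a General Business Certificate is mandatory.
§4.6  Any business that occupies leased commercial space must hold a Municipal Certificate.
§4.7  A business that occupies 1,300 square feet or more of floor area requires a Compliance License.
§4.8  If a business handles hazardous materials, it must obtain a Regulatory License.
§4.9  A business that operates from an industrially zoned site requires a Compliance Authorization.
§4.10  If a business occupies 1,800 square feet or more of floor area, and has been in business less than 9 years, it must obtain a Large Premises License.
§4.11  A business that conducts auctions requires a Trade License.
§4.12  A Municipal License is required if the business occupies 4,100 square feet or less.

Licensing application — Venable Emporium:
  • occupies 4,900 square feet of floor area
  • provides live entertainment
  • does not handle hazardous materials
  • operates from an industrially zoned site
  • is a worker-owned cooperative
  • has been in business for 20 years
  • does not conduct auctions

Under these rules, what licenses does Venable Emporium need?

Compliance Authorization, Compliance License, Small Premises Authorization

§4.1 years in business 20 ≥ 19; provides live entertainment → Compliance Certificate not required.
§4.2 floor area 4,900 square feet < 10,000 square feet → Small Premises Authorization required.
§4.3 years in business 20 ≥ 17; is a worker-owned cooperative (not: is a franchise of a national chain) → Small Premises Authorization exemption does not apply.
§4.4 operates from an industrially zoned site (not: is a home-based business) → Commercial Certificate not required.
§4.5 is a worker-owned cooperative (not: is a franchise of a national chain) → General Business Certificate not required.
§4.6 operates from an industrially zoned site (not: occupies leased commercial space) → Municipal Certificate not required.
§4.7 floor area 4,900 square feet ≥ 1,300 square feet → Compliance License required.
§4.8 does not handle hazardous materials → Regulatory License not required.
§4.9 operates from an industrially zoned site → Compliance Authorization required.
§4.10 floor area 4,900 square feet ≥ 1,800 square feet; years in business 20 ≥ 9 → Large Premises License not required.
§4.11 does not conduct auctions → Trade License not required.
§4.12 floor area 4,900 square feet > 4,100 square feet → Municipal License not required.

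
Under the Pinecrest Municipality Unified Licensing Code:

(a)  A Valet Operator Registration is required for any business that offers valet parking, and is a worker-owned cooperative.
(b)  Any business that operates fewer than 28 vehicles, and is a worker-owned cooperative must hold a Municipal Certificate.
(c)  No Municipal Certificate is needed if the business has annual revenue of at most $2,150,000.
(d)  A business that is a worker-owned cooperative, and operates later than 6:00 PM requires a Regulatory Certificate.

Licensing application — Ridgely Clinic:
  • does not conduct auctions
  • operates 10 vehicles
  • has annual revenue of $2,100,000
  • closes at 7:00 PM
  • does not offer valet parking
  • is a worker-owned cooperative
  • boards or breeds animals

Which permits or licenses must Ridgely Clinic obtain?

(a) does not offer valet parking; is a worker-owned cooperative → Valet Operator Registration not required.
(b) vehicles 10 < 28; is a worker-owned cooperative → Municipal Certificate required.
(c) revenue $2,100,000 ≤ $2,150,000 → exempt from Municipal Certificate.
(d) is a worker-owned cooperative; closes 7:00 PM, after 6:00 PM → Regulatory Certificate required.

Regulatory Certificate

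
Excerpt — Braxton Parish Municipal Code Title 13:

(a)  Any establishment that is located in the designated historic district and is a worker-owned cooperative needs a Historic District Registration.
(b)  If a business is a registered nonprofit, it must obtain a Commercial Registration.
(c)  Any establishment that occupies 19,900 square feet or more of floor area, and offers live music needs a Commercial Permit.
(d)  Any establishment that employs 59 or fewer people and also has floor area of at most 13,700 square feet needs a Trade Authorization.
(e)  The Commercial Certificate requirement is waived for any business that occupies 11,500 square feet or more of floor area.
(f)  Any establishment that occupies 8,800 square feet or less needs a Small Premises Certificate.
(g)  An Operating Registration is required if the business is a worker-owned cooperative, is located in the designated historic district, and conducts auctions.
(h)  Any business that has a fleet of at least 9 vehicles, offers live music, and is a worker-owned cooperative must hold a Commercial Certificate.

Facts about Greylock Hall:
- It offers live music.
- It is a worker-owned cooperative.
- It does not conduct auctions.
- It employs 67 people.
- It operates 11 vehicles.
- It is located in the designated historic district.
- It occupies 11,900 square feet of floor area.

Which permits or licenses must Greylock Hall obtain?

(a) is located in the designated historic district; is a worker-owned cooperative → Historic District Registration required.
(b) is a worker-owned cooperative (not: is a registered nonprofit) → Commercial Registration not required.
(c) floor area 11,900 square feet < 19,900 square feet; offers live music → Commercial Permit not required.
(d) employees 67 > 59; floor area 11,900 square feet ≤ 13,700 square feet → Trade Authorization not required.
(e) floor area 11,900 square feet ≥ 11,500 square feet → exempt from Commercial Certificate.
(f) floor area 11,900 square feet > 8,800 square feet → Small Premises Certificate not required.
(g) is a worker-owned cooperative; is located in the designated historic district; does not conduct auctions → Operating Registration not required.
(h) vehicles 11 ≥ 9; offers live music; is a worker-owned cooperative → Commercial Certificate required.

Historic District Registration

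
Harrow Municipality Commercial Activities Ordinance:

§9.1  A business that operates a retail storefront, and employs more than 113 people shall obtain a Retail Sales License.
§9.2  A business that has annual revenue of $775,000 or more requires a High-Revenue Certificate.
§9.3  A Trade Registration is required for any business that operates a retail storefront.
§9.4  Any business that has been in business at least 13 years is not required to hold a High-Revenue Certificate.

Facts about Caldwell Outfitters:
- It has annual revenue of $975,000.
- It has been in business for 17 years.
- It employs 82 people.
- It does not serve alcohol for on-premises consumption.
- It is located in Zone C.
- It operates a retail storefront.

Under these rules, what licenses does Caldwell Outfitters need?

Trade Registration

§9.1 operates a retail storefront; employees 82 ≤ 113 → Retail Sales License not required.
§9.2 revenue $975,000 ≥ $775,000 → High-Revenue Certificate required.
§9.3 operates a retail storefront → Trade Registration required.
§9.4 years in business 17 ≥ 13 → exempt from High-Revenue Certificate.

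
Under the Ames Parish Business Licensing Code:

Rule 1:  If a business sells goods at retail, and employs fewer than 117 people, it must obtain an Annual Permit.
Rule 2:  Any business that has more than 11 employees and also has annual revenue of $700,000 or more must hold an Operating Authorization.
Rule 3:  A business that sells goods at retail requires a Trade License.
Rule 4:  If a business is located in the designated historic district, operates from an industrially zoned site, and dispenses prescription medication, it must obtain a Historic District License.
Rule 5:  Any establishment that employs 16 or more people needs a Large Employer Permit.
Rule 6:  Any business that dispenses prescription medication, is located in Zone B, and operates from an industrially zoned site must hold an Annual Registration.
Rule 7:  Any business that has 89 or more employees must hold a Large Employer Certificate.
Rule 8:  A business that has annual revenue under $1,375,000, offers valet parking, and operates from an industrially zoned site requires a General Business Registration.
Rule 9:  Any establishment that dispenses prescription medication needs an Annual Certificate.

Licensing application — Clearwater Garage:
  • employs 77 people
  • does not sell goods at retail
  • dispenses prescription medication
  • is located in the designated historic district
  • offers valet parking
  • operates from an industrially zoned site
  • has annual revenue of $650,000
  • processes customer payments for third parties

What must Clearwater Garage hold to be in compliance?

Rule 1: does not sell goods at retail; employees 77 < 117 → Annual Permit not required.
Rule 2: employees 77 > 11; revenue $650,000 < $700,000 → Operating Authorization not required.
Rule 3: does not sell goods at retail → Trade License not required.
Rule 4: is located in the designated historic district; operates from an industrially zoned site; dispenses prescription medication → Historic District License required.
Rule 5: employees 77 ≥ 16 → Large Employer Permit required.
Rule 6: dispenses prescription medication; is located in the designated historic district (not: is located in Zone B); operates from an industrially zoned site → Annual Registration not required.
Rule 7: employees 77 < 89 → Large Employer Certificate not required.
Rule 8: revenue $650,000 < $1,375,000; offers valet parking; operates from an industrially zoned site → General Business Registration required.
Rule 9: dispenses prescription medication → Annual Certificate required.

Annual Certificate, General Business Registration, Historic District License, Large Employer Permit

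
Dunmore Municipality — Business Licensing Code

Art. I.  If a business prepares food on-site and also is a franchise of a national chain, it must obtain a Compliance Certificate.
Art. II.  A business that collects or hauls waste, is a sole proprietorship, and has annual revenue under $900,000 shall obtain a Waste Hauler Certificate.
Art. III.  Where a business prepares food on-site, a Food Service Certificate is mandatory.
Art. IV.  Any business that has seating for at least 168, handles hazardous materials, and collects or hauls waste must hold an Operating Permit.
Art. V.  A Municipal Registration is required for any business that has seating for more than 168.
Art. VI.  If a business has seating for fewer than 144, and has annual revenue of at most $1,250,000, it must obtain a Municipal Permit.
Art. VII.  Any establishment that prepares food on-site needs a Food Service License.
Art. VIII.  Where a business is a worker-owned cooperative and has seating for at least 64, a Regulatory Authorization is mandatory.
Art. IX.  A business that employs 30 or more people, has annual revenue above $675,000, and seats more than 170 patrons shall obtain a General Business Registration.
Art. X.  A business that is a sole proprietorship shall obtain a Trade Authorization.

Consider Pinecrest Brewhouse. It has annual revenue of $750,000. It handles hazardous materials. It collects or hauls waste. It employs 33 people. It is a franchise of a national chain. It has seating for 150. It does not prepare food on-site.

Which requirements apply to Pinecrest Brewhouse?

None

Art. I. does not prepare food on-site; is a franchise of a national chain → Compliance Certificate not required.
Art. II. collects or hauls waste; is a franchise of a national chain (not: is a sole proprietorship); revenue $750,000 < $900,000 → Waste Hauler Certificate not required.
Art. III. does not prepare food on-site → Food Service Certificate not required.
Art. IV. seating 150 < 168; handles hazardous materials; collects or hauls waste → Operating Permit not required.
Art. V. seating 150 ≤ 168 → Municipal Registration not required.
Art. VI. seating 150 ≥ 144; revenue $750,000 ≤ $1,250,000 → Municipal Permit not required.
Art. VII. does not prepare food on-site → Food Service License not required.
Art. VIII. is a franchise of a national chain (not: is a worker-owned cooperative); seating 150 ≥ 64 → Regulatory Authorization not required.
Art. IX. employees 33 ≥ 30; revenue $750,000 > $675,000; seating 150 ≤ 170 → General Business Registration not required.
Art. X. is a franchise of a national chain (not: is a sole proprietorship) → Trade Authorization not required.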